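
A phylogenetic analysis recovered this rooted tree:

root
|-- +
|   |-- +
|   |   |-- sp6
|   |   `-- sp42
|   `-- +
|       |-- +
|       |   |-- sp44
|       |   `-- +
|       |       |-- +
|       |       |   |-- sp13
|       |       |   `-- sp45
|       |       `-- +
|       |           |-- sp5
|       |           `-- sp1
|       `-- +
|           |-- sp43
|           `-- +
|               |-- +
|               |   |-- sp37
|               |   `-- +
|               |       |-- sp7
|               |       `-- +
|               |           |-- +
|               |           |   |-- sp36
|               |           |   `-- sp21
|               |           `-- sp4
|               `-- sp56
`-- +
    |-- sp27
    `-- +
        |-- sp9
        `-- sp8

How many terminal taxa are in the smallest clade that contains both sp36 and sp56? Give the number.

6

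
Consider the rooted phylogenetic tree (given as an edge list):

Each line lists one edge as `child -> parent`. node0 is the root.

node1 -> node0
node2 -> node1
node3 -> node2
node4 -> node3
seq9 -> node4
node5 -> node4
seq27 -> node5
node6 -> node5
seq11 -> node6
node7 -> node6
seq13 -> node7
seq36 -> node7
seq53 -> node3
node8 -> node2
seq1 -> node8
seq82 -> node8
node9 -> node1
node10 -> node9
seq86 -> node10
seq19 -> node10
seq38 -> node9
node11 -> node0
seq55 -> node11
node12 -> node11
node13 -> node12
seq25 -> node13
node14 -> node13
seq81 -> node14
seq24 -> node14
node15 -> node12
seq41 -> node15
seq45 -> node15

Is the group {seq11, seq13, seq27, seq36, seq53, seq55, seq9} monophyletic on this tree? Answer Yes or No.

No

The MRCA of the listed taxa is the root, so the smallest clade containing them is the whole tree.
That clade also contains seq1, seq19, seq24, seq25, seq38, seq41, seq45, seq81, seq82, seq86, which are not in the proposed group, so the group is not monophyletic.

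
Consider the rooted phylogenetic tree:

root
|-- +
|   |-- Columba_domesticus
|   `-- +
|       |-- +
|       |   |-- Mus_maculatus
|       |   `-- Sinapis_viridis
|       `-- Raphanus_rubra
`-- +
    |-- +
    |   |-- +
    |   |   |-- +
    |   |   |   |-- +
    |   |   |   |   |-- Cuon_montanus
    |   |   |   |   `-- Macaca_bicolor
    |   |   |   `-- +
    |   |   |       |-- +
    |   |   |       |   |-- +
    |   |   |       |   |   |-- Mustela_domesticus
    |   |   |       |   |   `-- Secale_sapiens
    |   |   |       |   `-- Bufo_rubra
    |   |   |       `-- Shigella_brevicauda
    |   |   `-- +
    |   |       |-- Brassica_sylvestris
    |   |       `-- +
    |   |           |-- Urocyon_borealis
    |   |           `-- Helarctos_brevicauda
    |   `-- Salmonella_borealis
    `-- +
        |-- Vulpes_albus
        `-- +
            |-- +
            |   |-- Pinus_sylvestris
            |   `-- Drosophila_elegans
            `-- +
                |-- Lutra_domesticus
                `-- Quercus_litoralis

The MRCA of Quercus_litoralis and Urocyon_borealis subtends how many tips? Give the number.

15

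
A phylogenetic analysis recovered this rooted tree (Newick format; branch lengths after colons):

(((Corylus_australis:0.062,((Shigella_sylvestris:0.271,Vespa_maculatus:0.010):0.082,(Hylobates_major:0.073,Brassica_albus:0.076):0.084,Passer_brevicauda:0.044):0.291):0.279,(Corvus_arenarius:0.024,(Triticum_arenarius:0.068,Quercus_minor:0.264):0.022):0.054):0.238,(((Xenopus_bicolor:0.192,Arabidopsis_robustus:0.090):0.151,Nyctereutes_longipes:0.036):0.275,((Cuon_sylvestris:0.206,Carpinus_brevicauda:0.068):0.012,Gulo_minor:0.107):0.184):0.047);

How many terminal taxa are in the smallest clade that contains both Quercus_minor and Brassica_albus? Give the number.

The MRCA of Quercus_minor and Brassica_albus is the node subtending ((Corylus_australis,((Shigella_sylvestris,Vespa_maculatus),(Hylobates_major,Brassica_albus),Passer_brevicauda)),(Corvus_arenarius,(Triticum_arenarius,Quercus_minor))).
That clade contains 9 terminal taxa: Brassica_albus, Corvus_arenarius, Corylus_australis, Hylobates_major, Passer_brevicauda, Quercus_minor, Shigella_sylvestris, Triticum_arenarius, Vespa_maculatus.

9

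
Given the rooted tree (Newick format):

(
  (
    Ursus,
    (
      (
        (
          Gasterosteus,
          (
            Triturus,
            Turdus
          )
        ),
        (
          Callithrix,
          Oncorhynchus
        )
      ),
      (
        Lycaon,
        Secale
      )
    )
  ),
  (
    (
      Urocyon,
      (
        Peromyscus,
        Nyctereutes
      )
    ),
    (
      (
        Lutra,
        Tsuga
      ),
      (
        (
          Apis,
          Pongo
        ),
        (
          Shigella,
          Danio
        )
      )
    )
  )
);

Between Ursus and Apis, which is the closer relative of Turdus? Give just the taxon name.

Ursus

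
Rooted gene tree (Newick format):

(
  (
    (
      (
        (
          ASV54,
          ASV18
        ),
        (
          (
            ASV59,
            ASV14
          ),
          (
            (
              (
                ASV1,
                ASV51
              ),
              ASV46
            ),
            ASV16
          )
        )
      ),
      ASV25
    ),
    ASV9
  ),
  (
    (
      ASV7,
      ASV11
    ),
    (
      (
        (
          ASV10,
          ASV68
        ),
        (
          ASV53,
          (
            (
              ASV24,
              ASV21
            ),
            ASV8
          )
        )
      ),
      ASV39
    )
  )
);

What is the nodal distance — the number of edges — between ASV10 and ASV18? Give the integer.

10

The MRCA of ASV10 and ASV18 is the root of the tree.
From ASV10 up to that node: 5 branches. From ASV18 up to the same node: 5 branches. Total: 5 + 5 = 10.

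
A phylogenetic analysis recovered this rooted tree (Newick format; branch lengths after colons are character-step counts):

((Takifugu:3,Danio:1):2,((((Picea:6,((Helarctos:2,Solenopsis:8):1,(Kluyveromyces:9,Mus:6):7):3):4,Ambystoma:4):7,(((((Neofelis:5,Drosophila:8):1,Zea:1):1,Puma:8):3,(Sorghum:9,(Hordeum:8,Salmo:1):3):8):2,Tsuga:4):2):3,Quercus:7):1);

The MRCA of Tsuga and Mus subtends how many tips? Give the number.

The MRCA of Tsuga and Mus is the node subtending (((Picea,((Helarctos,Solenopsis),(Kluyveromyces,Mus))),Ambystoma),(((((Neofelis,Drosophila),Zea),Puma),(Sorghum,(Hordeum,Salmo))),Tsuga)).
That clade contains 14 terminal taxa: Ambystoma, Drosophila, Helarctos, Hordeum, Kluyveromyces, Mus, Neofelis, Picea, Puma, Salmo, Solenopsis, Sorghum, Tsuga, Zea.

14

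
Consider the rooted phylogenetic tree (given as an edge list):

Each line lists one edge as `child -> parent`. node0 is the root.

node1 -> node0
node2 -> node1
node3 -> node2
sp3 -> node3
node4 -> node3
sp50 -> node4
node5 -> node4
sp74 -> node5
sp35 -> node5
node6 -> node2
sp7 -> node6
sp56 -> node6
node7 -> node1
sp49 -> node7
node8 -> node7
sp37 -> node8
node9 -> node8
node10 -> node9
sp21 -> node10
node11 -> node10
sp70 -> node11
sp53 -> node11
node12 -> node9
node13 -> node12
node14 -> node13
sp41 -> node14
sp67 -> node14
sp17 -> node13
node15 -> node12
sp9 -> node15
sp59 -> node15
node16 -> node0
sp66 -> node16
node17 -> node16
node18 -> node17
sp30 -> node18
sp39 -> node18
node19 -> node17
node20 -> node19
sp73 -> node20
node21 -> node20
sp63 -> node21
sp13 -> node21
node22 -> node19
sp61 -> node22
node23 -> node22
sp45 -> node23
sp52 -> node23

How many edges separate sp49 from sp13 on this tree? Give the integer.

The MRCA of sp49 and sp13 is the root of the tree.
From sp49 up to that node: 3 branches. From sp13 up to the same node: 6 branches. Total: 3 + 6 = 9.

9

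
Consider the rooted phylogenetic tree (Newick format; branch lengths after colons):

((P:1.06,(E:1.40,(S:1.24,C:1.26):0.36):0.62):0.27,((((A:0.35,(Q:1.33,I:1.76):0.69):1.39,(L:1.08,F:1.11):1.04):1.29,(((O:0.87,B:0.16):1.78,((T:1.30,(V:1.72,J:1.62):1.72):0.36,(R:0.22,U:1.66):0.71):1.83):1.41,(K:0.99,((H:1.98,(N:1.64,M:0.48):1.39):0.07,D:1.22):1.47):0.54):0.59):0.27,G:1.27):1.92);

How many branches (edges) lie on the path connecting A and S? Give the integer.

The MRCA of A and S is the root of the tree.
From A up to that node: 5 branches. From S up to the same node: 4 branches. Total: 5 + 4 = 9.

9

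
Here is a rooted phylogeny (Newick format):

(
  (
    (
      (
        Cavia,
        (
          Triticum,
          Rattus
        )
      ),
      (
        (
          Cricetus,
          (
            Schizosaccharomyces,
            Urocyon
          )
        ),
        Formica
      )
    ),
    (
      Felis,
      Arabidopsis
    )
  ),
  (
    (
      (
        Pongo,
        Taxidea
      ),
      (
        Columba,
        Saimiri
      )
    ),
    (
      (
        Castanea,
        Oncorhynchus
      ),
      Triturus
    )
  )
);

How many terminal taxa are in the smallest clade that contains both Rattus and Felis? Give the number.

9

The MRCA of Rattus and Felis is the node subtending (((Cavia,(Triticum,Rattus)),((Cricetus,(Schizosaccharomyces,Urocyon)),Formica)),(Felis,Arabidopsis)).
That clade contains 9 terminal taxa: Arabidopsis, Cavia, Cricetus, Felis, Formica, Rattus, Schizosaccharomyces, Triticum, Urocyon.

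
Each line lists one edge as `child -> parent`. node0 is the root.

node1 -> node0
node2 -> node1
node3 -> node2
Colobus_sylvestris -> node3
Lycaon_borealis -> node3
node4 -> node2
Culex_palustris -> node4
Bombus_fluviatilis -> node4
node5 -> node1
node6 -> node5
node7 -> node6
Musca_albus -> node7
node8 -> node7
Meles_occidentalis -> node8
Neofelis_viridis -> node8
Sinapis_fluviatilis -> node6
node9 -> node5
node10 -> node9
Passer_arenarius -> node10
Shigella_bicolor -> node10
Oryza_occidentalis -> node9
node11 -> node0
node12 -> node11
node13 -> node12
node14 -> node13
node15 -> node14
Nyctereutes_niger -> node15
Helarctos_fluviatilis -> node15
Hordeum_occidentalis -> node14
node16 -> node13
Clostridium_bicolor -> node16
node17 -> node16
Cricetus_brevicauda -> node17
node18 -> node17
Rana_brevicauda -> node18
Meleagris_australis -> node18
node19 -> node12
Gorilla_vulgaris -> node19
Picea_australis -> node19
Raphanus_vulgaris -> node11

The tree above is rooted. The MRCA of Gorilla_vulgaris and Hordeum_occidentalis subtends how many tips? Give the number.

9

The MRCA of Gorilla_vulgaris and Hordeum_occidentalis is the node subtending ((((Nyctereutes_niger,Helarctos_fluviatilis),Hordeum_occidentalis),(Clostridium_bicolor,(Cricetus_brevicauda,(Rana_brevicauda,Meleagris_australis)))),(Gorilla_vulgaris,Picea_australis)).
That clade contains 9 terminal taxa: Clostridium_bicolor, Cricetus_brevicauda, Gorilla_vulgaris, Helarctos_fluviatilis, Hordeum_occidentalis, Meleagris_australis, Nyctereutes_niger, Picea_australis, Rana_brevicauda.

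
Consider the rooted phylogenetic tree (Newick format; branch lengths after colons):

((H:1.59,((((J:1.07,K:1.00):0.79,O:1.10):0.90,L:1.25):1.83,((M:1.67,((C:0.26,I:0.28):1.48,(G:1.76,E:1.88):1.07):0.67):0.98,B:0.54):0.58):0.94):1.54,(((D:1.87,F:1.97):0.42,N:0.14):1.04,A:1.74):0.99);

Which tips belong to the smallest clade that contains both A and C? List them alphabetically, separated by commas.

Tracing A: it sits inside (((D,F),N),A).
Tracing C: it sits inside (C,I).
The smallest clade enclosing both is the whole tree (their MRCA is the root), so the answer is all 15 tips in alphabetical order.

A, B, C, D, E, F, G, H, I, J, K, L, M, N, O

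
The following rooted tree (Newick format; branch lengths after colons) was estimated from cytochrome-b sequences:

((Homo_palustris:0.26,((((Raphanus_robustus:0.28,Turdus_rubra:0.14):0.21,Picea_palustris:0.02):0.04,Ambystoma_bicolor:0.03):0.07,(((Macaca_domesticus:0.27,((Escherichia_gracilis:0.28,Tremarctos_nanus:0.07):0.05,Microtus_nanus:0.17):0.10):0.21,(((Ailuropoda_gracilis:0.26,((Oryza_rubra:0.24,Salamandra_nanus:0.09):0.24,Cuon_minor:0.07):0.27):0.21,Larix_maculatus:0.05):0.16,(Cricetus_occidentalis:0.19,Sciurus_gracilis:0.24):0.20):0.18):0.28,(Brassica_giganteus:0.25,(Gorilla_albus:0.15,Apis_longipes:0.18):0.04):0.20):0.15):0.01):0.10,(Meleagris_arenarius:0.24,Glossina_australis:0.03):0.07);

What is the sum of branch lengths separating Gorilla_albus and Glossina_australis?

The path runs Gorilla_albus → … → MRCA → … → Glossina_australis; the MRCA is the root of the tree.
Branch lengths along that path: 0.15 + 0.04 + 0.20 + 0.15 + 0.01 + 0.10 + 0.07 + 0.03 = 0.75.

0.75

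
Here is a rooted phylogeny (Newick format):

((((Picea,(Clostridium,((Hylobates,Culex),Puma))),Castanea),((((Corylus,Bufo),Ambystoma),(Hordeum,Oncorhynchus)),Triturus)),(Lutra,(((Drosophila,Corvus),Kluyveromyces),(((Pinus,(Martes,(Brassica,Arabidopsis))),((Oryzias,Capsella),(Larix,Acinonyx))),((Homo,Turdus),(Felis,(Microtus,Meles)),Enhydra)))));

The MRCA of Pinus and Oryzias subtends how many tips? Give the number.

8

The MRCA of Pinus and Oryzias is the node subtending ((Pinus,(Martes,(Brassica,Arabidopsis))),((Oryzias,Capsella),(Larix,Acinonyx))).
That clade contains 8 terminal taxa: Acinonyx, Arabidopsis, Brassica, Capsella, Larix, Martes, Oryzias, Pinus.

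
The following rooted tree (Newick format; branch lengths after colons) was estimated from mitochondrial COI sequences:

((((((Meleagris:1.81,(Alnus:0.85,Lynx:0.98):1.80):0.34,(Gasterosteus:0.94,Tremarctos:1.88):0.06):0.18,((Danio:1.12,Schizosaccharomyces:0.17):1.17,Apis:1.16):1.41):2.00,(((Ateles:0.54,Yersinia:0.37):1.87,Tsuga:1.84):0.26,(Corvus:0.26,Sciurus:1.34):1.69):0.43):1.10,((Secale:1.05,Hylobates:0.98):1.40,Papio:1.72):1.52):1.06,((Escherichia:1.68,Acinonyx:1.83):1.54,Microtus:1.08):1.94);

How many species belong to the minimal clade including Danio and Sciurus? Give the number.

The MRCA of Danio and Sciurus is the node subtending ((((Meleagris,(Alnus,Lynx)),(Gasterosteus,Tremarctos)),((Danio,Schizosaccharomyces),Apis)),(((Ateles,Yersinia),Tsuga),(Corvus,Sciurus))).
That clade contains 13 terminal taxa: Alnus, Apis, Ateles, Corvus, Danio, Gasterosteus, Lynx, Meleagris, Schizosaccharomyces, Sciurus, Tremarctos, Tsuga, Yersinia.

13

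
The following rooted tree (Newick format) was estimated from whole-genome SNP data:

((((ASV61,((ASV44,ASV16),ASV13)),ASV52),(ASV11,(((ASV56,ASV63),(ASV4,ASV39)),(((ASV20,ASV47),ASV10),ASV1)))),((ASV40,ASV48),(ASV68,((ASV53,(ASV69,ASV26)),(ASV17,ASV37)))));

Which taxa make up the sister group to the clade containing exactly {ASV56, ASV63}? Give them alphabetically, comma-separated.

ASV39, ASV4

The clade containing exactly {ASV56, ASV63} attaches to the tree at the node subtending ((ASV56,ASV63),(ASV4,ASV39)).
The other lineage descending from that same node — the sister group — is (ASV4,ASV39); its 2 tips in alphabetical order are the answer.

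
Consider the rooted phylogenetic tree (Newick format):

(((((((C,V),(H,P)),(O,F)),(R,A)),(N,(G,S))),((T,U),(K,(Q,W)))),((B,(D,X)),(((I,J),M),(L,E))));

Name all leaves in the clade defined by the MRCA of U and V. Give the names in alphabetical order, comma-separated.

A, C, F, G, H, K, N, O, P, Q, R, S, T, U, V, W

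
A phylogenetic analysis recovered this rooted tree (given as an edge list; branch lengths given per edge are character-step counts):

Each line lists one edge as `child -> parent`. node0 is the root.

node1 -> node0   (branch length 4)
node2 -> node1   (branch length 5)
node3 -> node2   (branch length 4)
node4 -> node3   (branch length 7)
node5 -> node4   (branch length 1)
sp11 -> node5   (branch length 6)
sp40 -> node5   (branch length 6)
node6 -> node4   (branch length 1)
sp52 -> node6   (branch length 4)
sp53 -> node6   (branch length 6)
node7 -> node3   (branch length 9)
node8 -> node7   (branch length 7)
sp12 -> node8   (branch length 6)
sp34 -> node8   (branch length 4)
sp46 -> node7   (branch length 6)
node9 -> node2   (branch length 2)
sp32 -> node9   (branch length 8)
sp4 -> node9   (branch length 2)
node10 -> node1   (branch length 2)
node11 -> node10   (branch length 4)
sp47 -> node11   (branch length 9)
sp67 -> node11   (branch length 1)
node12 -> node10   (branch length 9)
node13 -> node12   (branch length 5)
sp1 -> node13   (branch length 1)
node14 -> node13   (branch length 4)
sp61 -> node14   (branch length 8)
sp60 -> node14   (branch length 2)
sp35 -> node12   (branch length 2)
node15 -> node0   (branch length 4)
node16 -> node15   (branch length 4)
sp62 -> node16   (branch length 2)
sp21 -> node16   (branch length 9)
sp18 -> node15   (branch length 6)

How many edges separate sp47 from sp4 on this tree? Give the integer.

The MRCA of sp47 and sp4 is the node subtending (((((sp11,sp40),(sp52,sp53)),((sp12,sp34),sp46)),(sp32,sp4)),((sp47,sp67),((sp1,(sp61,sp60)),sp35))).
From sp47 up to that node: 3 branches. From sp4 up to the same node: 3 branches. Total: 3 + 3 = 6.

6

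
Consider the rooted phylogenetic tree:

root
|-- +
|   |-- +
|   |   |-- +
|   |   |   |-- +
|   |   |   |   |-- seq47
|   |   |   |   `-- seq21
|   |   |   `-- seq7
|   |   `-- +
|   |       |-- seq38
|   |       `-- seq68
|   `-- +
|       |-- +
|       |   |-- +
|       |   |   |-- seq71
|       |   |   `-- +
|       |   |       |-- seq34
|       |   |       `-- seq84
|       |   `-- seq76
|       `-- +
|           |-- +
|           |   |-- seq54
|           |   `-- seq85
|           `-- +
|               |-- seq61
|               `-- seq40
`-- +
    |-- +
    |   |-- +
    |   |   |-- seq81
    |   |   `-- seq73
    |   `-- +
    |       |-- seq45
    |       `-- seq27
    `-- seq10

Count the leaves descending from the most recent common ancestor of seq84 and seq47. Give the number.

13

The MRCA of seq84 and seq47 is the node subtending ((((seq47,seq21),seq7),(seq38,seq68)),(((seq71,(seq34,seq84)),seq76),((seq54,seq85),(seq61,seq40)))).
That clade contains 13 terminal taxa: seq21, seq34, seq38, seq40, seq47, seq54, seq61, seq68, seq7, seq71, seq76, seq84, seq85.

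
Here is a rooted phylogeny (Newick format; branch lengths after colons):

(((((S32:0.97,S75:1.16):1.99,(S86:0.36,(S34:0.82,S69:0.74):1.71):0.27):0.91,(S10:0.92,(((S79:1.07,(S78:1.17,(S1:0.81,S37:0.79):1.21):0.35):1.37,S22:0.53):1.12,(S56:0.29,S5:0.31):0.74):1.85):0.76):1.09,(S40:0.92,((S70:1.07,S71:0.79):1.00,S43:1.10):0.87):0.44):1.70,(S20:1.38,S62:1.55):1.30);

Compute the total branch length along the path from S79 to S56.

4.59

The path runs S79 → … → MRCA → … → S56; the MRCA is the node subtending (((S79,(S78,(S1,S37))),S22),(S56,S5)).
Branch lengths along that path: 1.07 + 1.37 + 1.12 + 0.74 + 0.29 = 4.59.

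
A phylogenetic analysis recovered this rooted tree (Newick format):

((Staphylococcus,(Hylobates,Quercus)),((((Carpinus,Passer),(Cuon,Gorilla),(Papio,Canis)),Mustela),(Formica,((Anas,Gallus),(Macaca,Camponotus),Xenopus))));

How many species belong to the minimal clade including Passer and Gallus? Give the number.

13

The MRCA of Passer and Gallus is the node subtending ((((Carpinus,Passer),(Cuon,Gorilla),(Papio,Canis)),Mustela),(Formica,((Anas,Gallus),(Macaca,Camponotus),Xenopus))).
That clade contains 13 terminal taxa: Anas, Camponotus, Canis, Carpinus, Cuon, Formica, Gallus, Gorilla, Macaca, Mustela, Papio, Passer, Xenopus.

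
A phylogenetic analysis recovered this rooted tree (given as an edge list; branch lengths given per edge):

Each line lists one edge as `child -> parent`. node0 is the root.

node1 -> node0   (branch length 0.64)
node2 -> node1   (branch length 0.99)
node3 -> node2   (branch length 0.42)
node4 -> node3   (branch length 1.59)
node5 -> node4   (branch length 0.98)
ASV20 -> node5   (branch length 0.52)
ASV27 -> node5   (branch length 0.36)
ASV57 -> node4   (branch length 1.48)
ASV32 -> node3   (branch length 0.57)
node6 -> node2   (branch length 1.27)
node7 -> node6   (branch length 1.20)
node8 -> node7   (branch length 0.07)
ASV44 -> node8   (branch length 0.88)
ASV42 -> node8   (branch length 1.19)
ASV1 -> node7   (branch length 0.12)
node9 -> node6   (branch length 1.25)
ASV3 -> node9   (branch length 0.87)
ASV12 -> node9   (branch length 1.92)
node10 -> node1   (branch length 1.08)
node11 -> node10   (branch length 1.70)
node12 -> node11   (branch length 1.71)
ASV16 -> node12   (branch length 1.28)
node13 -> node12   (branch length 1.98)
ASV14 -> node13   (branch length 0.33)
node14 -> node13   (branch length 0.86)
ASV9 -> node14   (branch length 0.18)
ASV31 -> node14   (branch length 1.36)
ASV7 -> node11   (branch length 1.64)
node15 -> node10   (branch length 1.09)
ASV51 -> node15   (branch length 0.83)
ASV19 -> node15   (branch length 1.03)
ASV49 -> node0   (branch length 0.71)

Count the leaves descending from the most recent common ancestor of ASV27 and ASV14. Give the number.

16

The MRCA of ASV27 and ASV14 is the node subtending (((((ASV20,ASV27),ASV57),ASV32),(((ASV44,ASV42),ASV1),(ASV3,ASV12))),(((ASV16,(ASV14,(ASV9,ASV31))),ASV7),(ASV51,ASV19))).
That clade contains 16 terminal taxa: ASV1, ASV12, ASV14, ASV16, ASV19, ASV20, ASV27, ASV3, ASV31, ASV32, ASV42, ASV44, ASV51, ASV57, ASV7, ASV9.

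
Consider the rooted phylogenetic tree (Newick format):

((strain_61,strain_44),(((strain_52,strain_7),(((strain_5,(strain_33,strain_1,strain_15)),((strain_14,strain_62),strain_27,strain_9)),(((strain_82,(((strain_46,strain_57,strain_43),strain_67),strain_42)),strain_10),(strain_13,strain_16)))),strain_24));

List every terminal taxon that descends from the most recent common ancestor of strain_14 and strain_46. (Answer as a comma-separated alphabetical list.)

Tracing strain_14: it sits inside (strain_14,strain_62).
Tracing strain_46: it sits inside (strain_46,strain_57,strain_43).
The smallest clade enclosing both is (((strain_5,(strain_33,strain_1,strain_15)),((strain_14,strain_62),strain_27,strain_9)),(((strain_82,(((strain_46,strain_57,strain_43),strain_67),strain_42)),strain_10),(strain_13,strain_16))); the answer is its 17 terminal taxa in alphabetical order.

strain_1, strain_10, strain_13, strain_14, strain_15, strain_16, strain_27, strain_33, strain_42, strain_43, strain_46, strain_5, strain_57, strain_62, strain_67, strain_82, strain_9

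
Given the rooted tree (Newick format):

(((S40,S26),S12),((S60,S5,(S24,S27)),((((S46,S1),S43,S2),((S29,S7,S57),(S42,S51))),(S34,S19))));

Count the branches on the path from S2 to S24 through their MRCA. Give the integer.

7

The MRCA of S2 and S24 is the node subtending ((S60,S5,(S24,S27)),((((S46,S1),S43,S2),((S29,S7,S57),(S42,S51))),(S34,S19))).
From S2 up to that node: 4 branches. From S24 up to the same node: 3 branches. Total: 4 + 3 = 7.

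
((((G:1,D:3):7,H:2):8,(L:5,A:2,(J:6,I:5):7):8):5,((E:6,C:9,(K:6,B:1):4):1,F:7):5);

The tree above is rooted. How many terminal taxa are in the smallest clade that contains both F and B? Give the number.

5

The MRCA of F and B is the node subtending ((E,C,(K,B)),F).
That clade contains 5 terminal taxa: B, C, E, F, K.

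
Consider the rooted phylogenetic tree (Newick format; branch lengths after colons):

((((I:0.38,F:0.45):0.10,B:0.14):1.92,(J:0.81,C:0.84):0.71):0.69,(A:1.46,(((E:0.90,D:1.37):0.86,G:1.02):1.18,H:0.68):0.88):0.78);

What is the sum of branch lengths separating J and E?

The path runs J → … → MRCA → … → E; the MRCA is the root of the tree.
Branch lengths along that path: 0.81 + 0.71 + 0.69 + 0.78 + 0.88 + 1.18 + 0.86 + 0.90 = 6.81.

6.81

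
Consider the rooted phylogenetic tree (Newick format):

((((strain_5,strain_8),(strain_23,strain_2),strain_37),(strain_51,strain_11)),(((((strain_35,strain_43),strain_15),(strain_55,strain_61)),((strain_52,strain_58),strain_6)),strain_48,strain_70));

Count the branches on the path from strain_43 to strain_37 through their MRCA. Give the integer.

9

The MRCA of strain_43 and strain_37 is the root of the tree.
From strain_43 up to that node: 6 branches. From strain_37 up to the same node: 3 branches. Total: 6 + 3 = 9.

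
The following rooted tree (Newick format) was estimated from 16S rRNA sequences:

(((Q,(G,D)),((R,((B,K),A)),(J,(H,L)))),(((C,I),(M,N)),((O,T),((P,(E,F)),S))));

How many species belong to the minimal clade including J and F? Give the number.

The MRCA of J and F is the root, so the clade is the entire tree.
That clade contains 20 terminal taxa: A, B, C, D, E, F, G, H, I, J, K, L, M, N, O, P, Q, R, S, T.

20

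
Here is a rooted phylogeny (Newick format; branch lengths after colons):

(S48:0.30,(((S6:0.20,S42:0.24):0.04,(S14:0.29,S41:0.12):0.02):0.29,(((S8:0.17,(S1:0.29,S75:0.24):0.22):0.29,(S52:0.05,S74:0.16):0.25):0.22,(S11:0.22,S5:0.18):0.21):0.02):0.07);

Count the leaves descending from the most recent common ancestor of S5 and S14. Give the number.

11

The MRCA of S5 and S14 is the node subtending (((S6,S42),(S14,S41)),(((S8,(S1,S75)),(S52,S74)),(S11,S5))).
That clade contains 11 terminal taxa: S1, S11, S14, S41, S42, S5, S52, S6, S74, S75, S8.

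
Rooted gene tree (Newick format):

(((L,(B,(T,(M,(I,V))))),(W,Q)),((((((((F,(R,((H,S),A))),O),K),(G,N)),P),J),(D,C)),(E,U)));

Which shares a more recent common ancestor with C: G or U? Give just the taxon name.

G

The MRCA of C and G subtends (((((((F,(R,((H,S),A))),O),K),(G,N)),P),J),(D,C)) (13 taxa).
The MRCA of C and U subtends ((((((((F,(R,((H,S),A))),O),K),(G,N)),P),J),(D,C)),(E,U)) (15 taxa).
The first is nested inside the second, so C shares a more recent common ancestor with G.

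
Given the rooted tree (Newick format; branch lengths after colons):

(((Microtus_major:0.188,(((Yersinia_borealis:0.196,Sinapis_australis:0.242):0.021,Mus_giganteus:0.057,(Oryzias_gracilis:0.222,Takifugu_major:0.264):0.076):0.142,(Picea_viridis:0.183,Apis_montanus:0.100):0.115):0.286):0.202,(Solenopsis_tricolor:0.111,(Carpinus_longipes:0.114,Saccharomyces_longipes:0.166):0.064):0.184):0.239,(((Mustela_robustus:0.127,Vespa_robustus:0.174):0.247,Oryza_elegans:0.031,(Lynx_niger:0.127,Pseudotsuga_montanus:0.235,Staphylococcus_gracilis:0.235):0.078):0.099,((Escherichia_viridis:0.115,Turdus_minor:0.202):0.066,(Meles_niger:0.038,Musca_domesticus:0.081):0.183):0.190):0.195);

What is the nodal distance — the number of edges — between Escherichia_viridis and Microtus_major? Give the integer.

7

The MRCA of Escherichia_viridis and Microtus_major is the root of the tree.
From Escherichia_viridis up to that node: 4 branches. From Microtus_major up to the same node: 3 branches. Total: 4 + 3 = 7.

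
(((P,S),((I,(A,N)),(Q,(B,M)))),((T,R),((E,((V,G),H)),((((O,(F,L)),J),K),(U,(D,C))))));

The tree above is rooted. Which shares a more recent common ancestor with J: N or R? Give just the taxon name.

R

The MRCA of J and R subtends ((T,R),((E,((V,G),H)),((((O,(F,L)),J),K),(U,(D,C))))) (14 taxa).
The MRCA of J and N is the root, subtending the entire tree (22 taxa).
The first is nested inside the second, so J shares a more recent common ancestor with R.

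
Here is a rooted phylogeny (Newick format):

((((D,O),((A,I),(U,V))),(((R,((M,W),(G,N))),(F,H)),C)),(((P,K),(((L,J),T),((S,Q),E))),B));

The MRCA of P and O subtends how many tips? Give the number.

The MRCA of P and O is the root, so the clade is the entire tree.
That clade contains 23 terminal taxa: A, B, C, D, E, F, G, H, I, J, K, L, M, N, O, P, Q, R, S, T, U, V, W.

23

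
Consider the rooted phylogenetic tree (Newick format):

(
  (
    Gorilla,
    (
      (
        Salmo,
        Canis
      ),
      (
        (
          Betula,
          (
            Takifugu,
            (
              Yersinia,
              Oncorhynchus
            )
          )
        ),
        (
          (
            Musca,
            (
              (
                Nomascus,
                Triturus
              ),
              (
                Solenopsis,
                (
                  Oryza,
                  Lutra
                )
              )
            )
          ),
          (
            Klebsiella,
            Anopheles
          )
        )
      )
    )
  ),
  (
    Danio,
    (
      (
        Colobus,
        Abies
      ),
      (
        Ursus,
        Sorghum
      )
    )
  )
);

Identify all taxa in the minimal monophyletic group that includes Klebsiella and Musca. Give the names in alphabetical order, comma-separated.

Anopheles, Klebsiella, Lutra, Musca, Nomascus, Oryza, Solenopsis, Triturus

Tracing Klebsiella: it sits inside (Klebsiella,Anopheles).
Tracing Musca: it sits inside (Musca,((Nomascus,Triturus),(Solenopsis,(Oryza,Lutra)))).
The smallest clade enclosing both is ((Musca,((Nomascus,Triturus),(Solenopsis,(Oryza,Lutra)))),(Klebsiella,Anopheles)); the answer is its 8 terminal taxa in alphabetical order.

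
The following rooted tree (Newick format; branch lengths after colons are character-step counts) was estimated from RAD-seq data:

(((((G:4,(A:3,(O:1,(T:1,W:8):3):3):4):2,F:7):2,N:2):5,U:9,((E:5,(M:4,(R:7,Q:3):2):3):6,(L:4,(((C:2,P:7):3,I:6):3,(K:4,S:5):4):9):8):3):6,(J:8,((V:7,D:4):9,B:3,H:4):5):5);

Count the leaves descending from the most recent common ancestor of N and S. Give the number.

18

The MRCA of N and S is the node subtending ((((G,(A,(O,(T,W)))),F),N),U,((E,(M,(R,Q))),(L,(((C,P),I),(K,S))))).
That clade contains 18 terminal taxa: A, C, E, F, G, I, K, L, M, N, O, P, Q, R, S, T, U, W.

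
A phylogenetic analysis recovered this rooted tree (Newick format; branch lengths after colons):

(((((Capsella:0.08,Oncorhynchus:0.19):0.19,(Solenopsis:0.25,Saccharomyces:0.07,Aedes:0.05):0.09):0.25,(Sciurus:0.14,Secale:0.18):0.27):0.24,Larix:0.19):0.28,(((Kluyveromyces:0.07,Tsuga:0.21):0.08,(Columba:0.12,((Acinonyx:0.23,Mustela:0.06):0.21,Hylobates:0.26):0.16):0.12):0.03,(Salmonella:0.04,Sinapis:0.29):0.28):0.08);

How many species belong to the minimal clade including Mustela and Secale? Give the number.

The MRCA of Mustela and Secale is the root, so the clade is the entire tree.
That clade contains 16 terminal taxa: Acinonyx, Aedes, Capsella, Columba, Hylobates, Kluyveromyces, Larix, Mustela, Oncorhynchus, Saccharomyces, Salmonella, Sciurus, Secale, Sinapis, Solenopsis, Tsuga.

16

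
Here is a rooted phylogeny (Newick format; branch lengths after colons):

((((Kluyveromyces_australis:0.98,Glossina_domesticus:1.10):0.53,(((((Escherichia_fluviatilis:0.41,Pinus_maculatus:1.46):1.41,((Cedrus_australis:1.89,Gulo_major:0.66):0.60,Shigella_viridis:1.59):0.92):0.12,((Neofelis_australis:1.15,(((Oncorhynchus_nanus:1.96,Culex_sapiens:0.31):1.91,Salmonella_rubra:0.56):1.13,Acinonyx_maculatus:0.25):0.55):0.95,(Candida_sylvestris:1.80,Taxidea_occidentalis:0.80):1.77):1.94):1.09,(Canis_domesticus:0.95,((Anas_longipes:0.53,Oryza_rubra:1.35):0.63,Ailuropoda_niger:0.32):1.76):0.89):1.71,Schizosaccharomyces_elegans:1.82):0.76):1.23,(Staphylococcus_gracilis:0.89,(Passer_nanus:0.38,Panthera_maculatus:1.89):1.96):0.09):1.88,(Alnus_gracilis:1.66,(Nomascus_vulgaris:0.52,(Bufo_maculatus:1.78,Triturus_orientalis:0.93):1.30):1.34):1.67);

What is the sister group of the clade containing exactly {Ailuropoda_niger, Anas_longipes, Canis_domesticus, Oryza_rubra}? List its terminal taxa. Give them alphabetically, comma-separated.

Acinonyx_maculatus, Candida_sylvestris, Cedrus_australis, Culex_sapiens, Escherichia_fluviatilis, Gulo_major, Neofelis_australis, Oncorhynchus_nanus, Pinus_maculatus, Salmonella_rubra, Shigella_viridis, Taxidea_occidentalis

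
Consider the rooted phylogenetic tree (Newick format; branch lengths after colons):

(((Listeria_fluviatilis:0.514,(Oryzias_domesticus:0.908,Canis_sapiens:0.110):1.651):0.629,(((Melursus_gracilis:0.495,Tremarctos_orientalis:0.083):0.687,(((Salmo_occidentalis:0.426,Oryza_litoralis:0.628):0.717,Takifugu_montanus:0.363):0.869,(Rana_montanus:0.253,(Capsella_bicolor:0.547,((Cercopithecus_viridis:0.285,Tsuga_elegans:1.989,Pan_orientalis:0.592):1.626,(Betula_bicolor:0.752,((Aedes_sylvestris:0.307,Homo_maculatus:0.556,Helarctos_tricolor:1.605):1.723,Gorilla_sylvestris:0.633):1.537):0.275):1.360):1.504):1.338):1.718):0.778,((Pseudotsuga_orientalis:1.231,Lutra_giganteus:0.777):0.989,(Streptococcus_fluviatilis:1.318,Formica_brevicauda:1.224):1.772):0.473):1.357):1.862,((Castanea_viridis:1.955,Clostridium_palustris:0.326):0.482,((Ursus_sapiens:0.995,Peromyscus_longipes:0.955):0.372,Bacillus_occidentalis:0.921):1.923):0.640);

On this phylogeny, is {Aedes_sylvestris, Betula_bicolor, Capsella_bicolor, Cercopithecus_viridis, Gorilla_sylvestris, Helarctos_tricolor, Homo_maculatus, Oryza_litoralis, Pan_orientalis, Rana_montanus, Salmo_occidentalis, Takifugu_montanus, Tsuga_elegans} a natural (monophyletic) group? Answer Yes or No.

The most recent common ancestor of these taxa subtends (((Salmo_occidentalis,Oryza_litoralis),Takifugu_montanus),(Rana_montanus,(Capsella_bicolor,((Cercopithecus_viridis,Tsuga_elegans,Pan_orientalis),(Betula_bicolor,((Aedes_sylvestris,Homo_maculatus,Helarctos_tricolor),Gorilla_sylvestris)))))).
That clade has exactly 13 tips — every listed taxon and nothing else — so the group is monophyletic.

Yes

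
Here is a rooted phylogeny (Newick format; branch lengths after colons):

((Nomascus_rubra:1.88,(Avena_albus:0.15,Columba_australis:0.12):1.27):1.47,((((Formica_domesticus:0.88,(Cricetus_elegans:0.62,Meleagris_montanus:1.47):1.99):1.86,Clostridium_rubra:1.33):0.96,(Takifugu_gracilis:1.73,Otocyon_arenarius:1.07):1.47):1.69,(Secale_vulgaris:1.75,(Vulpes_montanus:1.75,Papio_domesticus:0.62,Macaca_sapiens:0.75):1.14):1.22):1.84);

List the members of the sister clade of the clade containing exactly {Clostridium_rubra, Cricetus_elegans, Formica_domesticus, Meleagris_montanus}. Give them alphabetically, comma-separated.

Otocyon_arenarius, Takifugu_gracilis

The clade containing exactly {Clostridium_rubra, Cricetus_elegans, Formica_domesticus, Meleagris_montanus} attaches to the tree at the node subtending (((Formica_domesticus,(Cricetus_elegans,Meleagris_montanus)),Clostridium_rubra),(Takifugu_gracilis,Otocyon_arenarius)).
The other lineage descending from that same node — the sister group — is (Takifugu_gracilis,Otocyon_arenarius); its 2 tips in alphabetical order are the answer.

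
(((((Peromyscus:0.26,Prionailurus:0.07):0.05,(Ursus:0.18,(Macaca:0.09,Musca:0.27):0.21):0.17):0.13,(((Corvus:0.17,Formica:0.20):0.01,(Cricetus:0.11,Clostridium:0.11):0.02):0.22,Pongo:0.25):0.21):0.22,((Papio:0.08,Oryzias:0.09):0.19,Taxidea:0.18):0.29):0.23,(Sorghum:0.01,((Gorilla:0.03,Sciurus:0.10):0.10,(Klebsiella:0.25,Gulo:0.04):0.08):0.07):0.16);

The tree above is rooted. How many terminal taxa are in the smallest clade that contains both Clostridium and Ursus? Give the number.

The MRCA of Clostridium and Ursus is the node subtending (((Peromyscus,Prionailurus),(Ursus,(Macaca,Musca))),(((Corvus,Formica),(Cricetus,Clostridium)),Pongo)).
That clade contains 10 terminal taxa: Clostridium, Corvus, Cricetus, Formica, Macaca, Musca, Peromyscus, Pongo, Prionailurus, Ursus.

10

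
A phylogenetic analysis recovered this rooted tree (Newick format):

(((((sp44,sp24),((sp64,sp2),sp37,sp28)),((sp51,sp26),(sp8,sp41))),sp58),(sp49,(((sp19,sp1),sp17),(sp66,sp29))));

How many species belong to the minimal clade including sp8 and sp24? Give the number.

10

The MRCA of sp8 and sp24 is the node subtending (((sp44,sp24),((sp64,sp2),sp37,sp28)),((sp51,sp26),(sp8,sp41))).
That clade contains 10 terminal taxa: sp2, sp24, sp26, sp28, sp37, sp41, sp44, sp51, sp64, sp8.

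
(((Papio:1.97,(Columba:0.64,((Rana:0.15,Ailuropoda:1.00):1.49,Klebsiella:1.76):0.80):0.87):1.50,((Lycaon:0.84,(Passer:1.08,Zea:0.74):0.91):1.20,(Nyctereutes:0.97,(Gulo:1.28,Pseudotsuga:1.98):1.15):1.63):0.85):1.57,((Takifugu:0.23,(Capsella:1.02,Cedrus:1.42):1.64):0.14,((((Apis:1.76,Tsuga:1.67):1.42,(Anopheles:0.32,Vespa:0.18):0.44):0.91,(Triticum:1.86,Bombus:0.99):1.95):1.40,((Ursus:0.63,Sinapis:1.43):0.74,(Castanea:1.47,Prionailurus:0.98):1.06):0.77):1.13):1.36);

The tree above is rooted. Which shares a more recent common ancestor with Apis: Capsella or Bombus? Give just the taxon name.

The MRCA of Apis and Bombus subtends (((Apis,Tsuga),(Anopheles,Vespa)),(Triticum,Bombus)) (6 taxa).
The MRCA of Apis and Capsella subtends ((Takifugu,(Capsella,Cedrus)),((((Apis,Tsuga),(Anopheles,Vespa)),(Triticum,Bombus)),((Ursus,Sinapis),(Castanea,Prionailurus)))) (13 taxa).
The first is nested inside the second, so Apis shares a more recent common ancestor with Bombus.

Bombus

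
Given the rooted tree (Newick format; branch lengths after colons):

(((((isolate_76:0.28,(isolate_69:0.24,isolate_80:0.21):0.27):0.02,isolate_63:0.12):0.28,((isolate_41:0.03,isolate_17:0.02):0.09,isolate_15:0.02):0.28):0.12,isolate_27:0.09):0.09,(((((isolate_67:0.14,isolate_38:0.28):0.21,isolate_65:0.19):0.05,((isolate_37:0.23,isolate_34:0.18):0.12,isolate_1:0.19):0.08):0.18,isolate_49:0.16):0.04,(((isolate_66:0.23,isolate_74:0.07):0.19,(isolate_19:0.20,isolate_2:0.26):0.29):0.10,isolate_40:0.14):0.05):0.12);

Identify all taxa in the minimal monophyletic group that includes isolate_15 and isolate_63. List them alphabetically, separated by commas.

Tracing isolate_15: it sits inside ((isolate_41,isolate_17),isolate_15).
Tracing isolate_63: it sits inside ((isolate_76,(isolate_69,isolate_80)),isolate_63).
The smallest clade enclosing both is (((isolate_76,(isolate_69,isolate_80)),isolate_63),((isolate_41,isolate_17),isolate_15)); the answer is its 7 terminal taxa in alphabetical order.

isolate_15, isolate_17, isolate_41, isolate_63, isolate_69, isolate_76, isolate_80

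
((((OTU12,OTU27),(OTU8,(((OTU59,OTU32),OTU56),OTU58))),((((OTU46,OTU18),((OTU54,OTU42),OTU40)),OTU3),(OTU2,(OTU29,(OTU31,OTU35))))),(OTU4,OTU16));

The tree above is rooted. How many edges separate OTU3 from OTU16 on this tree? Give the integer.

6

The MRCA of OTU3 and OTU16 is the root of the tree.
From OTU3 up to that node: 4 branches. From OTU16 up to the same node: 2 branches. Total: 4 + 2 = 6.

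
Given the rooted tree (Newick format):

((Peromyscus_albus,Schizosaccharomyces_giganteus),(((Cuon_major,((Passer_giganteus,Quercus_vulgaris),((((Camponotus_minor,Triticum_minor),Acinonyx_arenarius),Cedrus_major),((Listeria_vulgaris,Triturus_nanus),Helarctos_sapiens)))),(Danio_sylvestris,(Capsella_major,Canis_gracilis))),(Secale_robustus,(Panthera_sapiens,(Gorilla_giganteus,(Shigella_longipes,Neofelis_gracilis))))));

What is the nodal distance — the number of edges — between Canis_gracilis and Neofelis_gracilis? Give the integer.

The MRCA of Canis_gracilis and Neofelis_gracilis is the node subtending (((Cuon_major,((Passer_giganteus,Quercus_vulgaris),((((Camponotus_minor,Triticum_minor),Acinonyx_arenarius),Cedrus_major),((Listeria_vulgaris,Triturus_nanus),Helarctos_sapiens)))),(Danio_sylvestris,(Capsella_major,Canis_gracilis))),(Secale_robustus,(Panthera_sapiens,(Gorilla_giganteus,(Shigella_longipes,Neofelis_gracilis))))).
From Canis_gracilis up to that node: 4 branches. From Neofelis_gracilis up to the same node: 5 branches. Total: 4 + 5 = 9.

9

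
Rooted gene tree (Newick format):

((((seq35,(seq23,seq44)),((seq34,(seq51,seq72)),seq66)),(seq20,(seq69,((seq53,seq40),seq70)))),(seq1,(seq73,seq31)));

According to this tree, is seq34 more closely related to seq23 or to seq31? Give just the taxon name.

seq23

The MRCA of seq34 and seq23 subtends ((seq35,(seq23,seq44)),((seq34,(seq51,seq72)),seq66)) (7 taxa).
The MRCA of seq34 and seq31 is the root, subtending the entire tree (15 taxa).
The first is nested inside the second, so seq34 shares a more recent common ancestor with seq23.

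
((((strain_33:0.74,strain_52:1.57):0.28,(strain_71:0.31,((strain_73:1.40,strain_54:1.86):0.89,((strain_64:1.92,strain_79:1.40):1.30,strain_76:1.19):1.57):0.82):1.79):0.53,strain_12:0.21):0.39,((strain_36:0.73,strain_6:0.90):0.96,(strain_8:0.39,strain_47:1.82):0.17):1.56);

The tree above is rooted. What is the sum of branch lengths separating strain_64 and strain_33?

8.42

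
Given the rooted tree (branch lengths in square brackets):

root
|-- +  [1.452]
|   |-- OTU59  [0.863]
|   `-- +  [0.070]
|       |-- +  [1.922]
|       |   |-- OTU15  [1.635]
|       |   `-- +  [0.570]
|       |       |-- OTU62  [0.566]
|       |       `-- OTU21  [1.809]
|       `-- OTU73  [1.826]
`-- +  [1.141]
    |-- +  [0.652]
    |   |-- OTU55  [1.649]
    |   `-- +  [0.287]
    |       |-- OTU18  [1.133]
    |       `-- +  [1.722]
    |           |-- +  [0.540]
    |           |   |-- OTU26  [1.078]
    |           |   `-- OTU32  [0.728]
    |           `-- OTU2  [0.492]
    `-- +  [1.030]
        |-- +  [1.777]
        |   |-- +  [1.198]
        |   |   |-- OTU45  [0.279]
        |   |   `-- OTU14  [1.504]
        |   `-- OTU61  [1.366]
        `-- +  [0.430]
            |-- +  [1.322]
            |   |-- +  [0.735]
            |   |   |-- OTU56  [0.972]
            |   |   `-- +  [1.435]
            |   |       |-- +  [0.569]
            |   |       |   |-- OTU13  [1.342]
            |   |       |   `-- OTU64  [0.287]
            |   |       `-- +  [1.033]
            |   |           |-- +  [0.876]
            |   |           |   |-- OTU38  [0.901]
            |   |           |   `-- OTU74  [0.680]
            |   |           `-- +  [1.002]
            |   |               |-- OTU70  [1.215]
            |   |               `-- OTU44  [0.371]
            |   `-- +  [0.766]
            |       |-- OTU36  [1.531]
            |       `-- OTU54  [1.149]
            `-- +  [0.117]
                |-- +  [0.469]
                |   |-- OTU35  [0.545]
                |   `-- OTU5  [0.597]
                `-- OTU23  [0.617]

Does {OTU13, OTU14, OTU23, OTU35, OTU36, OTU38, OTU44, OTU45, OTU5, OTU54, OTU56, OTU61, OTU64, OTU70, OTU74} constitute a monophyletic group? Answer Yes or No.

The most recent common ancestor of these taxa subtends (((OTU45,OTU14),OTU61),(((OTU56,((OTU13,OTU64),((OTU38,OTU74),(OTU70,OTU44)))),(OTU36,OTU54)),((OTU35,OTU5),OTU23))).
That clade has exactly 15 tips — every listed taxon and nothing else — so the group is monophyletic.

Yes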